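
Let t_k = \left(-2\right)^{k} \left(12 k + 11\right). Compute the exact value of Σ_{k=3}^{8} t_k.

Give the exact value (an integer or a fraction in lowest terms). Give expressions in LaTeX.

Step 1: r(k) = 2*(-12*k - 23)/(12*k + 11).
Factor: A=-2; B=1; C=k + 11/12.
Key eq: (-2)·f(k+1) = (1)·f(k) + (k + 11/12).
Degrees (0,0,1) ⇒ d ≤ 1.
Solve for f: f(k) = -(4*k + 1)/12 (degree 1 ≤ 1).
Get s_k = R·t_k = (-2)**k*(-4*k - 1) with R(k) = B(k−1)f(k)/C(k) = -(4*k + 1)/(12*k + 11).
s_(k+1) − s_k = (-2)**k*(12*k + 11) = t_k.
Sum = s_(9) − s_(3); s_(9) = 18944, s_(3) = 104 ⇒ 18840.

Σ = 18840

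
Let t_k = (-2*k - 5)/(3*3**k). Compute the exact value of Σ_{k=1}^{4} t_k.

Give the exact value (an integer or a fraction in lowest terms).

Compute t_(k+1)/t_k: get (2*k + 7)/(3*(2*k + 5)).
Gosper form: A/B · C(k+1)/C(k) with A=1/3, B=1, C=k + 5/2.
Solve (1/3)·f(k+1) − (1)·f(k) = k + 5/2.
deg f ≤ 1 (via 0,0,1).
A polynomial solution: f(k) = -3*(k + 3)/2.
Get s_k = R·t_k = (k + 3)/3**k with R(k) = B(k−1)f(k)/C(k) = -3*(k + 3)/(2*k + 5).
s_(k+1) − s_k = (-2*k - 5)/(3*3**k) = t_k.
Sum = s_(5) − s_(1); s_(5) = 8/243, s_(1) = 4/3 ⇒ -316/243.

Σ = -316/243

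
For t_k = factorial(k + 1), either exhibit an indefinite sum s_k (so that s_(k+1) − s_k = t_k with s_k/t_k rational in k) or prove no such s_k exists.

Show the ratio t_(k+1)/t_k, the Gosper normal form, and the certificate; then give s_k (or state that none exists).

not Gosper-summable; s_k does not exist

Compute t_(k+1)/t_k: get k + 2.
Factor: A=k + 2; B=1; C=1.
Key eq: (k + 2)·f(k+1) = (1)·f(k) + (1).
From deg A=1, deg B=0, deg C=0: d=-1.
deg f ≤ -1 is impossible — no certificate.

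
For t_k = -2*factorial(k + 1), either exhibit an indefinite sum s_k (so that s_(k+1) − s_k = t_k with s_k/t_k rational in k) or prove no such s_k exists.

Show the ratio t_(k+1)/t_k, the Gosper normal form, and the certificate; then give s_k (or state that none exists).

Ratio r(k) = k + 2.
Take A(k)=k + 2, B(k)=1, C(k)=1.
f must satisfy (k + 2)·f(k+1) − (1)·f(k) = 1.
Degrees (1,0,0) ⇒ d ≤ -1.
Bound -1 < 0, so the key equation has no polynomial solution.

no hypergeometric antidifference exists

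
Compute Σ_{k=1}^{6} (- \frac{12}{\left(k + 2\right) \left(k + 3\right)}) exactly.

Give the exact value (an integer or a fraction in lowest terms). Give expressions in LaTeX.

Σ = -8/3

Step 1: r(k) = (k + 2)/(k + 4).
A = k + 2, B = k + 4, C = 1.
Set up (k + 2)·f(k+1) − (k + 3)·f(k) − (1) = 0.
d = 1 from the (1,1,0) case.
A polynomial solution: f(k) = k/2.
R(k) = B(k−1)·f(k)/C(k) = k*(k + 3)/2; s_k = R·t_k = -6*k/(k + 2).
Δs = -12/(k**2 + 5*k + 6), as required.
Evaluate s at k=7 and k=1: -14/3 and -2; difference -8/3.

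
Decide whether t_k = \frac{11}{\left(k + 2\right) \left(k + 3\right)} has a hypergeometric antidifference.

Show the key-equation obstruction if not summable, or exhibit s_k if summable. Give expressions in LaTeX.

Yes. s_k = \frac{11 k}{2 \left(k + 2\right)}.

Ratio r(k) = (k + 2)/(k + 4).
Gosper form: A/B · C(k+1)/C(k) with A=k + 2, B=k + 4, C=1.
Key eq: (k + 2)·f(k+1) = (k + 3)·f(k) + (1).
deg f ≤ 1 (via 1,1,0).
Coefficient equations give f(k) = k/2.
Then R = B(k−1)f/C = k*(k + 3)/2, so s_k = R(k)·t_k = 11*k/(2*(k + 2)).
s_(k+1) − s_k = 11/(k**2 + 5*k + 6) = t_k.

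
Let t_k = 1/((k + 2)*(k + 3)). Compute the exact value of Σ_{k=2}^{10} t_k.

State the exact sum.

Σ = 9/52

Compute t_(k+1)/t_k: get (k + 2)/(k + 4).
Gosper form: A/B · C(k+1)/C(k) with A=k + 2, B=k + 4, C=1.
Solve (k + 2)·f(k+1) − (k + 3)·f(k) = 1.
Degrees (1,1,0) ⇒ d ≤ 1.
Solving with deg f ≤ 1: f(k) = k/2.
R(k) = B(k−1)·f(k)/C(k) = k*(k + 3)/2; s_k = R·t_k = k/(2*(k + 2)).
Verify: 1/(k**2 + 5*k + 6) matches t_k.
Telescoping: Σ = s_(11) − s_(2) = 11/26 − (1/4) = 9/52.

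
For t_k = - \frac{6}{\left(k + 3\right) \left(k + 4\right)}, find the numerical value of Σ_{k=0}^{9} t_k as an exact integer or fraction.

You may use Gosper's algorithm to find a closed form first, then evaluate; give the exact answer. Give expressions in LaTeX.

Σ = -20/13

Compute t_(k+1)/t_k: get (k + 3)/(k + 5).
A = k + 3, B = k + 5, C = 1.
f must satisfy (k + 3)·f(k+1) − (k + 4)·f(k) = 1.
Degrees (1,1,0) ⇒ d ≤ 1.
Match coefficients ⇒ f(k) = k/3.
So s_k = (B(k−1)f/C)·t_k = (k*(k + 4)/3)·t_k = -2*k/(k + 3).
Δs = -6/(k**2 + 7*k + 12), as required.
Sum = s_(10) − s_(0); s_(10) = -20/13, s_(0) = 0 ⇒ -20/13.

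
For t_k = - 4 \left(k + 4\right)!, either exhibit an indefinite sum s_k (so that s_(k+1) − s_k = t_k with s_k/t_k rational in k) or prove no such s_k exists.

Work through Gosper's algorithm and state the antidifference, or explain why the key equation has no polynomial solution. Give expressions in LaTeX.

Ratio r(k) = k + 5.
Gosper form: A/B · C(k+1)/C(k) with A=k + 5, B=1, C=1.
Need (k + 5)·f(k+1) − (1)·f(k) = 1.
Bound: deg f ≤ -1.
d = -1 < 0 ⇒ no nonzero polynomial f; not summable.

no hypergeometric antidifference exists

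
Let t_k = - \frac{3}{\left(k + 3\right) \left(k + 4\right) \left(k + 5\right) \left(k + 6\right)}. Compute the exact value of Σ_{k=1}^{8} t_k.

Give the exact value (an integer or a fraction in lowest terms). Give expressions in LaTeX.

Σ = -43/5460

The ratio is (k + 3)/(k + 7).
Gosper form: A/B · C(k+1)/C(k) with A=k + 3, B=k + 7, C=1.
Key eq: (k + 3)·f(k+1) = (k + 6)·f(k) + (1).
d = 3 from the (1,1,0) case.
Solving with deg f ≤ 3: f(k) = k*(k**2 + 12*k + 47)/180.
Then R = B(k−1)f/C = k*(k + 6)*(k**2 + 12*k + 47)/180, so s_k = R(k)·t_k = k*(-k**2 - 12*k - 47)/(60*(k + 3)*(k + 4)*(k + 5)).
s_(k+1) − s_k = -3/(k**4 + 18*k**3 + 119*k**2 + 342*k + 360) = t_k.
Sum = s_(9) − s_(1); s_(9) = -59/3640, s_(1) = -1/120 ⇒ -43/5460.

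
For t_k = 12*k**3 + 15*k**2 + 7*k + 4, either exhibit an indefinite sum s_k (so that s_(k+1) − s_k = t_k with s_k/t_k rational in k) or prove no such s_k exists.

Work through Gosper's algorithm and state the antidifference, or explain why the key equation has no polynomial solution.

r(k) = (12*k**3 + 51*k**2 + 73*k + 38)/(12*k**3 + 15*k**2 + 7*k + 4) after simplifying.
Gosper form: A/B · C(k+1)/C(k) with A=1, B=1, C=k**3 + 5*k**2/4 + 7*k/12 + 1/3.
Solve (1)·f(k+1) − (1)·f(k) = k**3 + 5*k**2/4 + 7*k/12 + 1/3.
deg f ≤ 4 (via 0,0,3).
Coefficient equations give f(k) = k*(k + 1)*(3*k**2 - 4*k + 3)/12.
Get s_k = R·t_k = k*(3*k**3 - k**2 - k + 3) with R(k) = B(k−1)f(k)/C(k) = k*(3*k**2 - 4*k + 3)/(12*k**2 + 3*k + 4).
Verify: 12*k**3 + 15*k**2 + 7*k + 4 matches t_k.

s_k = k*(3*k**3 - k**2 - k + 3)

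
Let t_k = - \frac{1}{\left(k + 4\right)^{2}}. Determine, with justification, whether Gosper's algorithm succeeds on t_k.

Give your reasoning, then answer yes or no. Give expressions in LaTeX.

No — key equation has no polynomial f.

Step 1: r(k) = (k + 4)**2/(k + 5)**2.
Normal form (A,B,C) = (k**2 + 8*k + 16, k**2 + 10*k + 25, 1).
Key eq: (k**2 + 8*k + 16)·f(k+1) = (k**2 + 8*k + 16)·f(k) + (1).
Degrees (2,2,0) ⇒ d ≤ 0.
Generic f = c0 gives residual -1; -1 = 0 cannot hold, so t_k is not Gosper-summable.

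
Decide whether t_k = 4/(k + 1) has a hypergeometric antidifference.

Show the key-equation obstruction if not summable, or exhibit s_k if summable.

No; the coefficient equations for f are inconsistent.

t_(k+1)/t_k = (k + 1)/(k + 2).
Normal form (A,B,C) = (k + 1, k + 2, 1).
Solve (k + 1)·f(k+1) − (k + 1)·f(k) = 1.
Bound: deg f ≤ 0.
Put f(k) = c0: A·f(k+1) − B(k−1)·f(k) − C = -1; need -1 = 0 — inconsistent ⇒ no f, not summable.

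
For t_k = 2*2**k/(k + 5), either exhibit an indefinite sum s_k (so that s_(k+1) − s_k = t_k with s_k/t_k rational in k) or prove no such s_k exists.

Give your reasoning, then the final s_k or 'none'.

Step 1: r(k) = 2*(k + 5)/(k + 6).
So A=2*k + 10 and B=k + 6, with C=1.
Need (2*k + 10)·f(k+1) − (k + 5)·f(k) = 1.
Bound: deg f ≤ -1.
Bound -1 < 0, so the key equation has no polynomial solution.

no hypergeometric antidifference exists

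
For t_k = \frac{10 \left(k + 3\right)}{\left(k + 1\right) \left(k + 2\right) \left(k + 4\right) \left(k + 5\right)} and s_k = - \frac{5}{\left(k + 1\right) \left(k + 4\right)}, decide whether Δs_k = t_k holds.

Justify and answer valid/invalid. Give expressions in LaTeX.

Valid: the claim telescopes to t_k.

s_(k+1) = -5/((k + 2)*(k + 5))
s_(k+1) − s_k = 10*(k + 3)/(k**4 + 12*k**3 + 49*k**2 + 78*k + 40)
(s_(k+1) − s_k) − t_k = 0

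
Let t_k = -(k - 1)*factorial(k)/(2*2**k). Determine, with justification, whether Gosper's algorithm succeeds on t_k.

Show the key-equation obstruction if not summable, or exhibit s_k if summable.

Yes. s_k = -factorial(k)/2**k.

Compute t_(k+1)/t_k: get k*(k + 1)/(2*(k - 1)).
Gosper form: A/B · C(k+1)/C(k) with A=k/2 + 1/2, B=1, C=k - 1.
Key eq: (k/2 + 1/2)·f(k+1) = (1)·f(k) + (k - 1).
deg f ≤ 0 (via 1,0,1).
Coefficient equations give f(k) = 2.
Get s_k = R·t_k = -factorial(k)/2**k with R(k) = B(k−1)f(k)/C(k) = 2/(k - 1).
Δs = -(k - 1)*factorial(k)/(2*2**k), as required.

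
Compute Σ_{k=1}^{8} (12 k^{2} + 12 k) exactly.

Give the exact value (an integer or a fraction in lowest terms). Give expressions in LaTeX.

Σ = 2880

Ratio r(k) = (k + 2)/k.
A = 1, B = 1, C = k**2 + k.
Need (1)·f(k+1) − (1)·f(k) = k**2 + k.
Degrees (0,0,2) ⇒ d ≤ 3.
Match coefficients ⇒ f(k) = k*(k - 1)*(k + 1)/3.
Get s_k = R·t_k = 4*k*(k**2 - 1) with R(k) = B(k−1)f(k)/C(k) = (k - 1)/3.
Verify: 12*k*(k + 1) matches t_k.
Evaluate s at k=9 and k=1: 2880 and 0; difference 2880.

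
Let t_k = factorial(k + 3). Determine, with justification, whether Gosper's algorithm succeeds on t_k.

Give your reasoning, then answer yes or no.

No — t_k has no hypergeometric antidifference.

r(k) = k + 4 after simplifying.
A = k + 4, B = 1, C = 1.
f must satisfy (k + 4)·f(k+1) − (1)·f(k) = 1.
d = -1 from the (1,0,0) case.
d = -1 < 0 ⇒ no nonzero polynomial f; not summable.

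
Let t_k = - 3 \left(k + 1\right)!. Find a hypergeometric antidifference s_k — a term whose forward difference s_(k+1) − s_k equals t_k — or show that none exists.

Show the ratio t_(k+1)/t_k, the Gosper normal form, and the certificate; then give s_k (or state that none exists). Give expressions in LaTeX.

not Gosper-summable; s_k does not exist

r(k) = k + 2 after simplifying.
So A=k + 2 and B=1, with C=1.
Need (k + 2)·f(k+1) − (1)·f(k) = 1.
From deg A=1, deg B=0, deg C=0: d=-1.
d = -1 < 0 ⇒ no nonzero polynomial f; not summable.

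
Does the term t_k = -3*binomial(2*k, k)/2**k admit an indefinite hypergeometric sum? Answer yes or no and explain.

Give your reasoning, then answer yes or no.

r(k) = (2*k + 1)/(k + 1) after simplifying.
So A=2*k + 1 and B=k + 1, with C=1.
Solve (2*k + 1)·f(k+1) − (k)·f(k) = 1.
From deg A=1, deg B=1, deg C=0: d=-1.
Bound -1 < 0, so the key equation has no polynomial solution.

No; the degree bound rules out any f.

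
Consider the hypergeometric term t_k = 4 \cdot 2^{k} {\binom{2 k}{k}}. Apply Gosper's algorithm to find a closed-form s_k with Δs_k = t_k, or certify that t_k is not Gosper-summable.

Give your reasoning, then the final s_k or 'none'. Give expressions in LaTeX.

Compute t_(k+1)/t_k: get 4*(2*k + 1)/(k + 1).
So A=8*k + 4 and B=k + 1, with C=1.
f must satisfy (8*k + 4)·f(k+1) − (k)·f(k) = 1.
d = -1 from the (1,1,0) case.
Bound -1 < 0, so the key equation has no polynomial solution.

no hypergeometric antidifference exists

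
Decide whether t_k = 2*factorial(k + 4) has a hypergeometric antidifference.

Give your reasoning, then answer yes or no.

No; the degree bound rules out any f.

t_(k+1)/t_k = k + 5.
Factor: A=k + 5; B=1; C=1.
Need (k + 5)·f(k+1) − (1)·f(k) = 1.
From deg A=1, deg B=0, deg C=0: d=-1.
Negative degree bound (-1): no f exists, t_k not Gosper-summable.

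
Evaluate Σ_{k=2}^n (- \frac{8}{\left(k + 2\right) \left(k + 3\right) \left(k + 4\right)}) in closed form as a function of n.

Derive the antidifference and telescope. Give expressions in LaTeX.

Ratio r(k) = (k + 2)/(k + 5).
Take A(k)=k + 2, B(k)=k + 5, C(k)=1.
Key eq: (k + 2)·f(k+1) = (k + 4)·f(k) + (1).
Degrees (1,1,0) ⇒ d ≤ 2.
Solve for f: f(k) = k*(k + 5)/12 (degree 2 ≤ 2).
Get s_k = R·t_k = 2*k*(-k - 5)/(3*(k + 2)*(k + 3)) with R(k) = B(k−1)f(k)/C(k) = k*(k + 4)*(k + 5)/12.
Check: Δs_k = -8/(k**3 + 9*k**2 + 26*k + 24). ✓
Telescope: S(n) = s_(n+1) − s_(2) = 2*(-n**2 - 7*n - 6)/(3*(n**2 + 7*n + 12)) − (-7/15) = (-n**2 - 7*n + 8)/(5*(n**2 + 7*n + 12)).

S(n) = \frac{- n^{2} - 7 n + 8}{5 \left(n^{2} + 7 n + 12\right)}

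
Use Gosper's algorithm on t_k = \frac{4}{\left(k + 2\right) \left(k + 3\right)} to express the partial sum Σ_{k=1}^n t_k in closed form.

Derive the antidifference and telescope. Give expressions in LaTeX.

S(n) = \frac{4 n}{3 \left(n + 3\right)}

Compute t_(k+1)/t_k: get (k + 2)/(k + 4).
A = k + 2, B = k + 4, C = 1.
f must satisfy (k + 2)·f(k+1) − (k + 3)·f(k) = 1.
deg f ≤ 1 (via 1,1,0).
A polynomial solution: f(k) = k/2.
Get s_k = R·t_k = 2*k/(k + 2) with R(k) = B(k−1)f(k)/C(k) = k*(k + 3)/2.
s_(k+1) − s_k = 4/(k**2 + 5*k + 6) = t_k.
Evaluate: s_(n+1) = 2*(n + 1)/(n + 3); subtract s_(1) = 2/3 ⇒ S(n) = 4*n/(3*(n + 3)).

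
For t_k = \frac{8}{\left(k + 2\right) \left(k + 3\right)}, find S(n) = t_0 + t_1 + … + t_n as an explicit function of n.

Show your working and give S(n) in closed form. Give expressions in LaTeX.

Compute t_(k+1)/t_k: get (k + 2)/(k + 4).
Factor: A=k + 2; B=k + 4; C=1.
Set up (k + 2)·f(k+1) − (k + 3)·f(k) − (1) = 0.
deg f ≤ 1 (via 1,1,0).
A polynomial solution: f(k) = k/2.
R(k) = B(k−1)·f(k)/C(k) = k*(k + 3)/2; s_k = R·t_k = 4*k/(k + 2).
Δs = 8/(k**2 + 5*k + 6), as required.
Σ_(k=0)^n t_k = s_(n+1) − s_(0) = (4*(n + 1)/(n + 3)) − (0), i.e. 4*(n + 1)/(n + 3).

S(n) = \frac{4 \left(n + 1\right)}{n + 3}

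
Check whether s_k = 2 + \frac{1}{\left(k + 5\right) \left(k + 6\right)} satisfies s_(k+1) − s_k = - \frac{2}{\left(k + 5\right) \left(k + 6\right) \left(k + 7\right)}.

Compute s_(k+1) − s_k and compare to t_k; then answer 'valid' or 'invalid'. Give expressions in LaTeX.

s_(k+1) = 2 + 1/((k + 6)*(k + 7))
s_(k+1) − s_k = -2/(k**3 + 18*k**2 + 107*k + 210)
(s_(k+1) − s_k) − t_k = 0

valid (s_(k+1) − s_k reduces to t_k)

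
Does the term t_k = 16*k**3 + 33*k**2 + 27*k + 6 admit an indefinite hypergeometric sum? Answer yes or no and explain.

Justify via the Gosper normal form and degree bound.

Yes. s_k = k*(4*k**3 + 3*k**2 + k - 2).

The ratio is (16*k**3 + 81*k**2 + 141*k + 82)/(16*k**3 + 33*k**2 + 27*k + 6).
Factor: A=1; B=1; C=k**3 + 33*k**2/16 + 27*k/16 + 3/8.
Solve (1)·f(k+1) − (1)·f(k) = k**3 + 33*k**2/16 + 27*k/16 + 3/8.
From deg A=0, deg B=0, deg C=3: d=4.
Solving with deg f ≤ 4: f(k) = k*(4*k**3 + 3*k**2 + k - 2)/16.
Get s_k = R·t_k = k*(4*k**3 + 3*k**2 + k - 2) with R(k) = B(k−1)f(k)/C(k) = k*(4*k**3 + 3*k**2 + k - 2)/(16*k**3 + 33*k**2 + 27*k + 6).
s_(k+1) − s_k = 16*k**3 + 33*k**2 + 27*k + 6 = t_k.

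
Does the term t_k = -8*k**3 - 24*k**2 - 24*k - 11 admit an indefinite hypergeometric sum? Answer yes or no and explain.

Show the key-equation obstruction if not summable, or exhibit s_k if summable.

Compute t_(k+1)/t_k: get (8*k**3 + 48*k**2 + 96*k + 67)/(8*k**3 + 24*k**2 + 24*k + 11).
Gosper form: A/B · C(k+1)/C(k) with A=1, B=1, C=k**3 + 3*k**2 + 3*k + 11/8.
Solve (1)·f(k+1) − (1)·f(k) = k**3 + 3*k**2 + 3*k + 11/8.
deg f ≤ 4 (via 0,0,3).
Solve for f: f(k) = k*(2*k**3 + 4*k**2 + 2*k + 3)/8 (degree 4 ≤ 4).
R(k) = B(k−1)·f(k)/C(k) = k*(2*k**3 + 4*k**2 + 2*k + 3)/(8*k**3 + 24*k**2 + 24*k + 11); s_k = R·t_k = k*(-2*k**3 - 4*k**2 - 2*k - 3).
Check: Δs_k = -8*k**3 - 24*k**2 - 24*k - 11. ✓

Yes. s_k = k*(-2*k**3 - 4*k**2 - 2*k - 3).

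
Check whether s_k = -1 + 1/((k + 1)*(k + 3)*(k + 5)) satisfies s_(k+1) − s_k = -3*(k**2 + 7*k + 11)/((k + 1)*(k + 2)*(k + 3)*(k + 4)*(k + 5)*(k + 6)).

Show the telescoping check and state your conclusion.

s_(k+1) = -1 + 1/((k + 2)*(k + 4)*(k + 6))
s_(k+1) − s_k = 1/((k + 2)*(k + 4)*(k + 6)) - 1/((k + 1)*(k + 3)*(k + 5))
(s_(k+1) − s_k) − t_k = 0

valid; difference matches t_k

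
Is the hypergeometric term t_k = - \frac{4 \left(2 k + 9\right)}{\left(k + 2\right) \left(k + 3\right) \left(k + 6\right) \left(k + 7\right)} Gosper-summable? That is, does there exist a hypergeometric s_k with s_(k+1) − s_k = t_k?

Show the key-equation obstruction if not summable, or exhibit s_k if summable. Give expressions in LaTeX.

t_(k+1)/t_k = (k + 2)*(k + 6)*(2*k + 11)/((k + 4)*(k + 8)*(2*k + 9)).
Factor: A=k + 2; B=k + 8; C=k**3 + 27*k**2/2 + 121*k/2 + 90.
Key eq: (k + 2)·f(k+1) = (k + 7)·f(k) + (k**3 + 27*k**2/2 + 121*k/2 + 90).
d = 5 from the (1,1,3) case.
Solve for f: f(k) = k*(k + 3)*(k + 4)*(k + 5)*(k + 8)/24 (degree 5 ≤ 5).
So s_k = (B(k−1)f/C)·t_k = (k*(k + 3)*(k + 7)*(k + 8)/(12*(2*k + 9)))·t_k = k*(-k - 8)/(3*(k**2 + 8*k + 12)).
s_(k+1) − s_k = 4*(-2*k - 9)/(k**4 + 18*k**3 + 113*k**2 + 288*k + 252) = t_k.

Yes. s_k = \frac{k \left(- k - 8\right)}{3 \left(k^{2} + 8 k + 12\right)}.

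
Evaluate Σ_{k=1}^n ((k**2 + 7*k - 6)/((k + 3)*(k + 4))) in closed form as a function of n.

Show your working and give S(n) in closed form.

S(n) = n*(2*n - 1)/(2*(n + 4))

r(k) = (k + 3)*(7*k + (k + 1)**2 + 1)/((k + 5)*(k**2 + 7*k - 6)) after simplifying.
A = k + 3, B = k + 5, C = k**2 + 7*k - 6.
Set up (k + 3)·f(k+1) − (k + 4)·f(k) − (k**2 + 7*k - 6) = 0.
d = 2 from the (1,1,2) case.
Solve for f: f(k) = k*(k - 3) (degree 2 ≤ 2).
R(k) = B(k−1)·f(k)/C(k) = k*(k - 3)*(k + 4)/(k**2 + 7*k - 6); s_k = R·t_k = k*(k - 3)/(k + 3).
Check: Δs_k = (k**2 + 7*k - 6)/(k**2 + 7*k + 12). ✓
Telescope: S(n) = s_(n+1) − s_(1) = (n**2 - n - 2)/(n + 4) − (-1/2) = n*(2*n - 1)/(2*(n + 4)).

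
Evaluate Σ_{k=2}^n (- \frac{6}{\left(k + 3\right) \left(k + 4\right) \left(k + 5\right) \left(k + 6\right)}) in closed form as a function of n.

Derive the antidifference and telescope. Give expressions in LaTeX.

Step 1: r(k) = (k + 3)/(k + 7).
Factor: A=k + 3; B=k + 7; C=1.
Solve (k + 3)·f(k+1) − (k + 6)·f(k) = 1.
Bound: deg f ≤ 3.
Solve for f: f(k) = k*(k**2 + 12*k + 47)/180 (degree 3 ≤ 3).
Certificate R = B(k−1)f/C = k*(k + 6)*(k**2 + 12*k + 47)/180 gives s_k = k*(-k**2 - 12*k - 47)/(30*(k + 3)*(k + 4)*(k + 5)).
Δs = -6/(k**4 + 18*k**3 + 119*k**2 + 342*k + 360), as required.
Evaluate: s_(n+1) = (-n**3 - 15*n**2 - 74*n - 60)/(30*(n**3 + 15*n**2 + 74*n + 120)); subtract s_(2) = -1/42 ⇒ S(n) = (-n**3 - 15*n**2 - 74*n + 90)/(105*(n**3 + 15*n**2 + 74*n + 120)).

S(n) = \frac{- n^{3} - 15 n^{2} - 74 n + 90}{105 \left(n^{3} + 15 n^{2} + 74 n + 120\right)}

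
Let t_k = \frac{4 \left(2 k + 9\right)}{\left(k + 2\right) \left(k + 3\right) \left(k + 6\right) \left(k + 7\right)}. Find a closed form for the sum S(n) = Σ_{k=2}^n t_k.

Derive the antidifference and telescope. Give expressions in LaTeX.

Compute t_(k+1)/t_k: get (k + 2)*(k + 6)*(2*k + 11)/((k + 4)*(k + 8)*(2*k + 9)).
Gosper form: A/B · C(k+1)/C(k) with A=k + 2, B=k + 8, C=k**3 + 27*k**2/2 + 121*k/2 + 90.
f must satisfy (k + 2)·f(k+1) − (k + 7)·f(k) = k**3 + 27*k**2/2 + 121*k/2 + 90.
Degrees (1,1,3) ⇒ d ≤ 5.
Match coefficients ⇒ f(k) = k*(k + 3)*(k + 4)*(k + 5)*(k + 8)/24.
Certificate R = B(k−1)f/C = k*(k + 3)*(k + 7)*(k + 8)/(12*(2*k + 9)) gives s_k = k*(k + 8)/(3*(k**2 + 8*k + 12)).
Check: Δs_k = 4*(2*k + 9)/(k**4 + 18*k**3 + 113*k**2 + 288*k + 252). ✓
Σ_(k=2)^n t_k = s_(n+1) − s_(2) = ((n**2 + 10*n + 9)/(3*(n**2 + 10*n + 21))) − (5/24), i.e. (n**2 + 10*n - 11)/(8*(n**2 + 10*n + 21)).

S(n) = \frac{n^{2} + 10 n - 11}{8 \left(n^{2} + 10 n + 21\right)}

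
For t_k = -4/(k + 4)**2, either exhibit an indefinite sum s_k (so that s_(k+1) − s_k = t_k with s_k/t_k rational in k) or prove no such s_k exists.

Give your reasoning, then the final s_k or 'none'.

Ratio r(k) = (k + 4)**2/(k + 5)**2.
Normal form (A,B,C) = (k**2 + 8*k + 16, k**2 + 10*k + 25, 1).
Key eq: (k**2 + 8*k + 16)·f(k+1) = (k**2 + 8*k + 16)·f(k) + (1).
deg f ≤ 0 (via 2,2,0).
f = c0 ⇒ A·f(k+1) − B(k−1)·f(k) − C = -1. The system {-1 = 0} is inconsistent; no antidifference.

not Gosper-summable; s_k does not exist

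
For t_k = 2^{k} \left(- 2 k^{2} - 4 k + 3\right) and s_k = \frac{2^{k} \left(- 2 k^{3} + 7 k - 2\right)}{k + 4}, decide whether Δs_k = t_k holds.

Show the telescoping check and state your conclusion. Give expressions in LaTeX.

s_(k+1) = 2**(k + 1)*(7*k - 2*(k + 1)**3 + 5)/(k + 5)
s_(k+1) − s_k = 2**k*(-2*k**4 - 18*k**3 - 53*k**2 - 19*k + 34)/(k**2 + 9*k + 20)
(s_(k+1) − s_k) − t_k = 2**(k + 1)*(2*k**3 + 10*k**2 + 17*k - 13)/(k**2 + 9*k + 20)

Invalid: residual \frac{2^{k + 1} \left(2 k^{3} + 10 k^{2} + 17 k - 13\right)}{k^{2} + 9 k + 20} ≠ 0.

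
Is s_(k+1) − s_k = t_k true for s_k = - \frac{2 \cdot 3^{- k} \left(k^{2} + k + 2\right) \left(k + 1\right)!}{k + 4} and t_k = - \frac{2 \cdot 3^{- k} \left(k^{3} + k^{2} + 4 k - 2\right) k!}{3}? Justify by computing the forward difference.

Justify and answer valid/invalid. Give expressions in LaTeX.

s_(k+1) = -2*(k**2 + 3*k + 4)*factorial(k + 2)/(3*3**k*(k + 5))
s_(k+1) − s_k = -2*(k**4 + 6*k**3 + 12*k**2 + 27*k + 2)*factorial(k + 1)/(3*3**k*(k + 4)*(k + 5))
(s_(k+1) − s_k) − t_k = 2*(k**4 + 5*k**3 + 5*k**2 + 11*k - 14)*factorial(k)/(3**k*(k + 4)*(k + 5))

Invalid: residual \frac{2 \cdot 3^{- k} \left(k^{4} + 5 k^{3} + 5 k^{2} + 11 k - 14\right) k!}{\left(k + 4\right) \left(k + 5\right)} ≠ 0.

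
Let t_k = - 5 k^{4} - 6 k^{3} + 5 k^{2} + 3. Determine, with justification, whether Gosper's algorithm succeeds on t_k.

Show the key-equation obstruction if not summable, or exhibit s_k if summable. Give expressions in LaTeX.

Yes. s_k = k \left(- k^{4} + k^{3} + 3 k^{2} - 4 k + 4\right).

Step 1: r(k) = (5*k**4 + 26*k**3 + 43*k**2 + 28*k + 3)/(5*k**4 + 6*k**3 - 5*k**2 - 3).
So A=1 and B=1, with C=k**4 + 6*k**3/5 - k**2 - 3/5.
Key eq: (1)·f(k+1) = (1)·f(k) + (k**4 + 6*k**3/5 - k**2 - 3/5).
d = 5 from the (0,0,4) case.
Solving with deg f ≤ 5: f(k) = k*(k - 2)*(k + 2)*(k**2 - k + 1)/5.
R(k) = B(k−1)·f(k)/C(k) = k*(k - 2)*(k + 2)*(k**2 - k + 1)/(5*k**4 + 6*k**3 - 5*k**2 - 3); s_k = R·t_k = k*(-k**4 + k**3 + 3*k**2 - 4*k + 4).
Δs = -5*k**4 - 6*k**3 + 5*k**2 + 3, as required.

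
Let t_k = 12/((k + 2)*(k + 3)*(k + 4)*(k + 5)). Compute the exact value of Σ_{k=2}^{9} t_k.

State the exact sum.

r(k) = (k + 2)/(k + 6) after simplifying.
Take A(k)=k + 2, B(k)=k + 6, C(k)=1.
Need (k + 2)·f(k+1) − (k + 5)·f(k) = 1.
From deg A=1, deg B=1, deg C=0: d=3.
A polynomial solution: f(k) = k*(k**2 + 9*k + 26)/72.
Get s_k = R·t_k = k*(k**2 + 9*k + 26)/(6*(k + 2)*(k + 3)*(k + 4)) with R(k) = B(k−1)f(k)/C(k) = k*(k + 5)*(k**2 + 9*k + 26)/72.
Δs = 12/(k**4 + 14*k**3 + 71*k**2 + 154*k + 120), as required.
Telescoping: Σ = s_(10) − s_(2) = 15/91 − (2/15) = 43/1365.

Σ = 43/1365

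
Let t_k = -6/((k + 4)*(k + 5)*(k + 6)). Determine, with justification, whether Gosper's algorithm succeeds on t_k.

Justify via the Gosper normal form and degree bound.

t_(k+1)/t_k = (k + 4)/(k + 7).
Take A(k)=k + 4, B(k)=k + 7, C(k)=1.
Need (k + 4)·f(k+1) − (k + 6)·f(k) = 1.
d = 2 from the (1,1,0) case.
Coefficient equations give f(k) = k*(k + 9)/40.
So s_k = (B(k−1)f/C)·t_k = (k*(k + 6)*(k + 9)/40)·t_k = 3*k*(-k - 9)/(20*(k + 4)*(k + 5)).
Verify: -6/(k**3 + 15*k**2 + 74*k + 120) matches t_k.

Yes. s_k = 3*k*(-k - 9)/(20*(k + 4)*(k + 5)).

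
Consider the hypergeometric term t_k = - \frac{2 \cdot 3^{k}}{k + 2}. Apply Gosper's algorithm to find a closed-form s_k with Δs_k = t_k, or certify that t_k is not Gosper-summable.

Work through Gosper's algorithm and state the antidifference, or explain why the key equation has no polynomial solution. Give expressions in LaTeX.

no hypergeometric antidifference exists

Step 1: r(k) = 3*(k + 2)/(k + 3).
Take A(k)=3*k + 6, B(k)=k + 3, C(k)=1.
Solve (3*k + 6)·f(k+1) − (k + 2)·f(k) = 1.
Bound: deg f ≤ -1.
d = -1 < 0 ⇒ no nonzero polynomial f; not summable.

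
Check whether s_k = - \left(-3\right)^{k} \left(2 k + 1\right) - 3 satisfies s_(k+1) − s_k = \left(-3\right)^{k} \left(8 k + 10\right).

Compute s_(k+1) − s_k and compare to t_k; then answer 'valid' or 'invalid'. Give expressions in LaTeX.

valid; difference matches t_k

s_(k+1) = 3*(-3)**k*(2*k + 3) - 3
s_(k+1) − s_k = (-3)**k*(8*k + 10)
(s_(k+1) − s_k) − t_k = 0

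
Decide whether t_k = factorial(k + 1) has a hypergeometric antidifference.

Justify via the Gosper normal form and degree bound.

Step 1: r(k) = k + 2.
Normal form (A,B,C) = (k + 2, 1, 1).
Key eq: (k + 2)·f(k+1) = (1)·f(k) + (1).
Bound: deg f ≤ -1.
d = -1 < 0 ⇒ no nonzero polynomial f; not summable.

No. Not Gosper-summable.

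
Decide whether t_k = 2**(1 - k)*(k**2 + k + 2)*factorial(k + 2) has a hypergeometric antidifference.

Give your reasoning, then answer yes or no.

Ratio r(k) = (k + 3)*(k + (k + 1)**2 + 3)/(2*(k**2 + k + 2)).
Normal form (A,B,C) = (k/2 + 3/2, 1, k**2 + k + 2).
Set up (k/2 + 3/2)·f(k+1) − (1)·f(k) − (k**2 + k + 2) = 0.
From deg A=1, deg B=0, deg C=2: d=1.
A polynomial solution: f(k) = 2*(k - 1).
Then R = B(k−1)f/C = 2*(k - 1)/(k**2 + k + 2), so s_k = R(k)·t_k = 2**(2 - k)*(k - 1)*factorial(k + 2).
Verify: 2**(1 - k)*(k**2 + k + 2)*factorial(k + 2) matches t_k.

Yes. s_k = 2**(2 - k)*(k - 1)*factorial(k + 2).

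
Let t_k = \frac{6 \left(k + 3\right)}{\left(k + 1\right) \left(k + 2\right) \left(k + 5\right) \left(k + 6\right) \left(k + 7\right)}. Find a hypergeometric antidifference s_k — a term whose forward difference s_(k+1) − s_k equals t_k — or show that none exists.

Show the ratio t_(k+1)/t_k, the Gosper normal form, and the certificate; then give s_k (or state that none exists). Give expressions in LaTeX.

Step 1: r(k) = (k + 1)*(k + 4)*(k + 5)/((k + 3)**2*(k + 8)).
A = k + 1, B = k + 8, C = k**3 + 10*k**2 + 33*k + 36.
f must satisfy (k + 1)·f(k+1) − (k + 7)·f(k) = k**3 + 10*k**2 + 33*k + 36.
Degrees (1,1,3) ⇒ d ≤ 6.
Coefficient equations give f(k) = k*(k + 2)*(k + 3)*(k + 4)*(k**2 + 12*k + 41)/90.
Get s_k = R·t_k = k*(k**2 + 12*k + 41)/(15*(k**3 + 12*k**2 + 41*k + 30)) with R(k) = B(k−1)f(k)/C(k) = k*(k + 2)*(k + 7)*(k**2 + 12*k + 41)/(90*(k + 3)).
Check: Δs_k = 6*(k + 3)/(k**5 + 21*k**4 + 163*k**3 + 567*k**2 + 844*k + 420). ✓

s_k = \frac{k \left(k^{2} + 12 k + 41\right)}{15 \left(k^{3} + 12 k^{2} + 41 k + 30\right)}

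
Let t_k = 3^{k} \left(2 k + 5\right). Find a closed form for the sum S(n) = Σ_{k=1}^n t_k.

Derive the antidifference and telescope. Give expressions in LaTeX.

Ratio r(k) = 3*(2*k + 7)/(2*k + 5).
Take A(k)=3, B(k)=1, C(k)=k + 5/2.
Solve (3)·f(k+1) − (1)·f(k) = k + 5/2.
Degrees (0,0,1) ⇒ d ≤ 1.
Match coefficients ⇒ f(k) = (k + 1)/2.
So s_k = (B(k−1)f/C)·t_k = ((k + 1)/(2*k + 5))·t_k = 3**k*(k + 1).
Verify: 3**k*(2*k + 5) matches t_k.
Σ_(k=1)^n t_k = s_(n+1) − s_(1) = (3**(n + 1)*(n + 2)) − (6), i.e. 3*3**n*n + 6*3**n - 6.

S(n) = 3 \cdot 3^{n} n + 6 \cdot 3^{n} - 6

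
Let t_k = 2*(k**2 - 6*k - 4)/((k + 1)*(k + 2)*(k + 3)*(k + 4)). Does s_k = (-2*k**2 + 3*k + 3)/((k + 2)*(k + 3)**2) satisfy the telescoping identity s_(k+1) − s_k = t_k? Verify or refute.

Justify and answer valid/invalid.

s_(k+1) = (3*k - 2*(k + 1)**2 + 6)/((k + 3)*(k + 4)**2)
s_(k+1) − s_k = 2*(k**3 - 4*k**2 - 29*k - 12)/(k**5 + 16*k**4 + 101*k**3 + 314*k**2 + 480*k + 288)
(s_(k+1) − s_k) − t_k = 2*(-4*k**3 + k**2 + 59*k + 36)/(k**6 + 17*k**5 + 117*k**4 + 415*k**3 + 794*k**2 + 768*k + 288)

Invalid: residual 2*(-4*k**3 + k**2 + 59*k + 36)/(k**6 + 17*k**5 + 117*k**4 + 415*k**3 + 794*k**2 + 768*k + 288) ≠ 0.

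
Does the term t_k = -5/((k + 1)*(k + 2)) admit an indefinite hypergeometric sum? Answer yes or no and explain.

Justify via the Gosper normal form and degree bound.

Yes. s_k = -5*k/(k + 1).

t_(k+1)/t_k = (k + 1)/(k + 3).
Factor: A=k + 1; B=k + 3; C=1.
f must satisfy (k + 1)·f(k+1) − (k + 2)·f(k) = 1.
deg f ≤ 1 (via 1,1,0).
Match coefficients ⇒ f(k) = k.
Certificate R = B(k−1)f/C = k*(k + 2) gives s_k = -5*k/(k + 1).
Δs = -5/(k**2 + 3*k + 2), as required.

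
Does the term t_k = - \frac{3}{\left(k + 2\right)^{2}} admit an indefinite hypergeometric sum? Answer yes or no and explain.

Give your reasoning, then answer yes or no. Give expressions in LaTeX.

No; the coefficient equations for f are inconsistent.

r(k) = (k + 2)**2/(k + 3)**2 after simplifying.
So A=k**2 + 4*k + 4 and B=k**2 + 6*k + 9, with C=1.
Set up (k**2 + 4*k + 4)·f(k+1) − (k**2 + 4*k + 4)·f(k) − (1) = 0.
Bound: deg f ≤ 0.
Write f(k) = c0. Then LHS − RHS = -1, requiring -1 = 0: contradictory. No certificate.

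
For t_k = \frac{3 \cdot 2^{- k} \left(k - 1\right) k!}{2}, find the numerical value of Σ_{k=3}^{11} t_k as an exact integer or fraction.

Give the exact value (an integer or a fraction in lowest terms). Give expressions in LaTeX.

Ratio r(k) = k*(k + 1)/(2*(k - 1)).
Normal form (A,B,C) = (k/2 + 1/2, 1, k - 1).
f must satisfy (k/2 + 1/2)·f(k+1) − (1)·f(k) = k - 1.
From deg A=1, deg B=0, deg C=1: d=0.
Solve for f: f(k) = 2 (degree 0 ≤ 0).
Get s_k = R·t_k = 3*factorial(k)/2**k with R(k) = B(k−1)f(k)/C(k) = 2/(k - 1).
s_(k+1) − s_k = 3*(k - 1)*factorial(k)/(2*2**k) = t_k.
Σ_(k=3)^(11) t_k = s_(12) − s_(3) = 1403325/4 − (9/4) = 350829.

Σ = 350829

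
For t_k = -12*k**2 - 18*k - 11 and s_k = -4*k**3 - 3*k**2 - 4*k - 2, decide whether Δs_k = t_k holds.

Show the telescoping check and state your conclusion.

Valid — Δs_k = t_k.

s_(k+1) = -4*k**3 - 15*k**2 - 22*k - 13
s_(k+1) − s_k = -12*k**2 - 18*k - 11
(s_(k+1) − s_k) − t_k = 0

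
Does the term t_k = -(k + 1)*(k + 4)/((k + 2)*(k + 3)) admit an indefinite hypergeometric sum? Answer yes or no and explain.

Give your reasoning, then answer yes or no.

Ratio r(k) = (k + 2)**2*(k + 5)/((k + 1)*(k + 4)**2).
So A=k + 2 and B=k + 4, with C=k**2 + 5*k + 4.
f must satisfy (k + 2)·f(k+1) − (k + 3)·f(k) = k**2 + 5*k + 4.
Bound: deg f ≤ 2.
Match coefficients ⇒ f(k) = k*(k + 1).
Get s_k = R·t_k = k*(-k - 1)/(k + 2) with R(k) = B(k−1)f(k)/C(k) = k*(k + 3)/(k + 4).
Δs = (-k**2 - 5*k - 4)/(k**2 + 5*k + 6), as required.

Yes. s_k = k*(-k - 1)/(k + 2).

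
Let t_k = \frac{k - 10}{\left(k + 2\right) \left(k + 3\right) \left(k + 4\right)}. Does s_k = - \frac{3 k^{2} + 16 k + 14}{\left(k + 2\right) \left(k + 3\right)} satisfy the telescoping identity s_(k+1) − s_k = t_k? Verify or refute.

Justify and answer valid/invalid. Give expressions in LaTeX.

valid (s_(k+1) − s_k reduces to t_k)

s_(k+1) = (-16*k - 3*(k + 1)**2 - 30)/((k + 3)*(k + 4))
s_(k+1) − s_k = (k - 10)/(k**3 + 9*k**2 + 26*k + 24)
(s_(k+1) − s_k) − t_k = 0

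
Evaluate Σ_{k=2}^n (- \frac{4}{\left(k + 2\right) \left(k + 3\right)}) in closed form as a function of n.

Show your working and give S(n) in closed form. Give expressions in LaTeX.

S(n) = \frac{1 - n}{n + 3}

The ratio is (k + 2)/(k + 4).
So A=k + 2 and B=k + 4, with C=1.
f must satisfy (k + 2)·f(k+1) − (k + 3)·f(k) = 1.
Bound: deg f ≤ 1.
Match coefficients ⇒ f(k) = k/2.
Certificate R = B(k−1)f/C = k*(k + 3)/2 gives s_k = -2*k/(k + 2).
Verify: -4/(k**2 + 5*k + 6) matches t_k.
Telescope: S(n) = s_(n+1) − s_(2) = 2*(-n - 1)/(n + 3) − (-1) = (1 - n)/(n + 3).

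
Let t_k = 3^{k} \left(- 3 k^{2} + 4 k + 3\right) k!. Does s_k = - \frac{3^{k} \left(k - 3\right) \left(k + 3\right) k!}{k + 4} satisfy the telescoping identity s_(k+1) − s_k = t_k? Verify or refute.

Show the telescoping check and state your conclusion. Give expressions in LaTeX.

Invalid: residual \frac{3^{k} \left(3 k^{3} + 8 k^{2} - 20 k - 9\right) k!}{\left(k + 4\right) \left(k + 5\right)} ≠ 0.

s_(k+1) = -3**(k + 1)*(k - 2)*(k + 4)*factorial(k + 1)/(k + 5)
s_(k+1) − s_k = -3**k*(3*k**4 + 20*k**3 + 13*k**2 - 87*k - 51)*factorial(k)/((k + 4)*(k + 5))
(s_(k+1) − s_k) − t_k = 3**k*(3*k**3 + 8*k**2 - 20*k - 9)*factorial(k)/((k + 4)*(k + 5))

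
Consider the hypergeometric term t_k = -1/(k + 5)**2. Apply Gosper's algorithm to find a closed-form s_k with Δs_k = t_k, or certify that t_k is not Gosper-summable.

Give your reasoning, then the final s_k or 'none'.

not Gosper-summable; s_k does not exist

t_(k+1)/t_k = (k + 5)**2/(k + 6)**2.
Gosper form: A/B · C(k+1)/C(k) with A=k**2 + 10*k + 25, B=k**2 + 12*k + 36, C=1.
Solve (k**2 + 10*k + 25)·f(k+1) − (k**2 + 10*k + 25)·f(k) = 1.
deg f ≤ 0 (via 2,2,0).
Write f(k) = c0. Then LHS − RHS = -1, requiring -1 = 0: contradictory. No certificate.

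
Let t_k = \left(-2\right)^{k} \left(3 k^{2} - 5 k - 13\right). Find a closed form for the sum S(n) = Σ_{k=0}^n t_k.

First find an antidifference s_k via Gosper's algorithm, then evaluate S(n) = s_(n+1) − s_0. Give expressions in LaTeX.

t_(k+1)/t_k = 2*(-3*k**2 - k + 15)/(3*k**2 - 5*k - 13).
A = -2, B = 1, C = k**2 - 5*k/3 - 13/3.
Need (-2)·f(k+1) − (1)·f(k) = k**2 - 5*k/3 - 13/3.
Degrees (0,0,2) ⇒ d ≤ 2.
Match coefficients ⇒ f(k) = -(k**2 - 3*k - 3)/3.
Then R = B(k−1)f/C = -(k**2 - 3*k - 3)/(3*k**2 - 5*k - 13), so s_k = R(k)·t_k = (-2)**k*(-k**2 + 3*k + 3).
Verify: (-2)**k*(3*k**2 - 5*k - 13) matches t_k.
Σ_(k=0)^n t_k = s_(n+1) − s_(0) = ((-2)**(n + 1)*(-n**2 + n + 5)) − (3), i.e. 2*(-2)**n*n**2 - 2*(-2)**n*n - 10*(-2)**n - 3.

S(n) = 2 \left(-2\right)^{n} n^{2} - 2 \left(-2\right)^{n} n - 10 \left(-2\right)^{n} - 3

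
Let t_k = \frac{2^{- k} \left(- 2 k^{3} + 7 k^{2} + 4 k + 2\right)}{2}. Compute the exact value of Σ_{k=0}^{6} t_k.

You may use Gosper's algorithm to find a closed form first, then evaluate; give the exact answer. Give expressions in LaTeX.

Σ = 191/32

The ratio is (2*k**3 - k**2 - 12*k - 11)/(2*(2*k**3 - 7*k**2 - 4*k - 2)).
So A=1/2 and B=1, with C=k**3 - 7*k**2/2 - 2*k - 1.
Set up (1/2)·f(k+1) − (1)·f(k) − (k**3 - 7*k**2/2 - 2*k - 1) = 0.
From deg A=0, deg B=0, deg C=3: d=3.
Solve for f: f(k) = -(k - 1)*(2*k**2 + k + 1) (degree 3 ≤ 3).
So s_k = (B(k−1)f/C)·t_k = (-2*(k - 1)*(2*k**2 + k + 1)/(2*k**3 - 7*k**2 - 4*k - 2))·t_k = (2*k**3 - k**2 - 1)/2**k.
Verify: (-2*k**3 + 7*k**2 + 4*k + 2)/(2*2**k) matches t_k.
Evaluate s at k=7 and k=0: 159/32 and -1; difference 191/32.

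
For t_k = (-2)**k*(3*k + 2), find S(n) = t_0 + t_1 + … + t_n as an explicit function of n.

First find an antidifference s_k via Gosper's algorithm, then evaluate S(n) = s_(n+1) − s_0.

S(n) = 2*(-2)**n*(n + 1)

Ratio r(k) = 2*(-3*k - 5)/(3*k + 2).
A = -2, B = 1, C = k + 2/3.
Need (-2)·f(k+1) − (1)·f(k) = k + 2/3.
deg f ≤ 1 (via 0,0,1).
Coefficient equations give f(k) = -k/3.
Then R = B(k−1)f/C = -k/(3*k + 2), so s_k = R(k)·t_k = -(-2)**k*k.
s_(k+1) − s_k = (-2)**k*(3*k + 2) = t_k.
Telescope: S(n) = s_(n+1) − s_(0) = 2*(-2)**n*(n + 1) − (0) = 2*(-2)**n*(n + 1).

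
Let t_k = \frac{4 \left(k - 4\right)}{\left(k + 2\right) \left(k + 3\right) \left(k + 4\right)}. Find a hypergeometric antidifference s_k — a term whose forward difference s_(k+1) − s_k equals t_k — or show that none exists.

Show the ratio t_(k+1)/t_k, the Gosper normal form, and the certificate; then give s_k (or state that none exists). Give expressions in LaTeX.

r(k) = (k - 3)*(k + 2)/((k - 4)*(k + 5)) after simplifying.
Take A(k)=k + 2, B(k)=k + 5, C(k)=k - 4.
Set up (k + 2)·f(k+1) − (k + 4)·f(k) − (k - 4) = 0.
deg f ≤ 2 (via 1,1,1).
Solving with deg f ≤ 2: f(k) = -k*(k + 11)/6.
Certificate R = B(k−1)f/C = -k*(k + 4)*(k + 11)/(6*(k - 4)) gives s_k = 2*k*(-k - 11)/(3*(k + 2)*(k + 3)).
s_(k+1) − s_k = 4*(k - 4)/(k**3 + 9*k**2 + 26*k + 24) = t_k.

s_k = \frac{2 k \left(- k - 11\right)}{3 \left(k + 2\right) \left(k + 3\right)}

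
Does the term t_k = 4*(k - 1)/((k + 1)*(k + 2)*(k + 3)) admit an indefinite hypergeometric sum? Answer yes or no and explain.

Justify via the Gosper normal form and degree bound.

Compute t_(k+1)/t_k: get k*(k + 1)/((k - 1)*(k + 4)).
A = k + 1, B = k + 4, C = k - 1.
Solve (k + 1)·f(k+1) − (k + 3)·f(k) = k - 1.
d = 2 from the (1,1,1) case.
A polynomial solution: f(k) = -k.
Get s_k = R·t_k = -4*k/((k + 1)*(k + 2)) with R(k) = B(k−1)f(k)/C(k) = -k*(k + 3)/(k - 1).
s_(k+1) − s_k = 4*(k - 1)/(k**3 + 6*k**2 + 11*k + 6) = t_k.

Yes. s_k = -4*k/((k + 1)*(k + 2)).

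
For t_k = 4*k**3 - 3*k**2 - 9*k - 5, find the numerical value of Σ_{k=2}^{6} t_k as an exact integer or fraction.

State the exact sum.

Step 1: r(k) = (4*k**3 + 9*k**2 - 3*k - 13)/(4*k**3 - 3*k**2 - 9*k - 5).
Gosper form: A/B · C(k+1)/C(k) with A=1, B=1, C=k**3 - 3*k**2/4 - 9*k/4 - 5/4.
Key eq: (1)·f(k+1) = (1)·f(k) + (k**3 - 3*k**2/4 - 9*k/4 - 5/4).
Degrees (0,0,3) ⇒ d ≤ 4.
A polynomial solution: f(k) = k*(k**3 - 3*k**2 - 2*k - 1)/4.
Certificate R = B(k−1)f/C = k*(k**3 - 3*k**2 - 2*k - 1)/(4*k**3 - 3*k**2 - 9*k - 5) gives s_k = k*(k**3 - 3*k**2 - 2*k - 1).
Check: Δs_k = 4*k**3 - 3*k**2 - 9*k - 5. ✓
Σ_(k=2)^(6) t_k = s_(7) − s_(2) = 1267 − (-18) = 1285.

Σ = 1285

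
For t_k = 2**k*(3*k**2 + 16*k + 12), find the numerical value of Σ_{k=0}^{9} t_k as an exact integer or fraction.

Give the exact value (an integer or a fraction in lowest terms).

Step 1: r(k) = 2*(3*k**2 + 22*k + 31)/(3*k**2 + 16*k + 12).
Normal form (A,B,C) = (2, 1, k**2 + 16*k/3 + 4).
Set up (2)·f(k+1) − (1)·f(k) − (k**2 + 16*k/3 + 4) = 0.
Bound: deg f ≤ 2.
Match coefficients ⇒ f(k) = (3*k**2 + 4*k - 2)/3.
R(k) = B(k−1)·f(k)/C(k) = (3*k**2 + 4*k - 2)/(3*k**2 + 16*k + 12); s_k = R·t_k = 2**k*(3*k**2 + 4*k - 2).
s_(k+1) − s_k = 2**k*(3*k**2 + 16*k + 12) = t_k.
Evaluate s at k=10 and k=0: 346112 and -2; difference 346114.

Σ = 346114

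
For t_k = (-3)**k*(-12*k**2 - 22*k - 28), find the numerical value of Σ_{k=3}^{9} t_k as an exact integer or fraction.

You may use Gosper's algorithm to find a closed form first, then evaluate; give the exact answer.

t_(k+1)/t_k = 3*(-6*k**2 - 23*k - 31)/(6*k**2 + 11*k + 14).
A = -3, B = 1, C = k**2 + 11*k/6 + 7/3.
Need (-3)·f(k+1) − (1)·f(k) = k**2 + 11*k/6 + 7/3.
d = 2 from the (0,0,2) case.
Solve for f: f(k) = -(3*k**2 + k + 4)/12 (degree 2 ≤ 2).
Get s_k = R·t_k = (-3)**k*(3*k**2 + k + 4) with R(k) = B(k−1)f(k)/C(k) = -(3*k**2 + k + 4)/(2*(6*k**2 + 11*k + 14)).
Δs = (-3)**k*(-12*k**2 - 22*k - 28), as required.
Σ_(k=3)^(9) t_k = s_(10) − s_(3) = 18541386 − (-918) = 18542304.

Σ = 18542304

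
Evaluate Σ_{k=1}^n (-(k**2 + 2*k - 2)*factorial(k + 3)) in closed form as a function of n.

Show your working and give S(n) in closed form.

t_(k+1)/t_k = (k + 4)*(2*k + (k + 1)**2)/(k**2 + 2*k - 2).
A = k + 4, B = 1, C = k**2 + 2*k - 2.
f must satisfy (k + 4)·f(k+1) − (1)·f(k) = k**2 + 2*k - 2.
d = 1 from the (1,0,2) case.
Solve for f: f(k) = k - 2 (degree 1 ≤ 1).
R(k) = B(k−1)·f(k)/C(k) = (k - 2)/(k**2 + 2*k - 2); s_k = R·t_k = -(k - 2)*factorial(k + 3).
Δs = -(k**2 + 2*k - 2)*factorial(k + 3), as required.
s_(n+1) = -(n - 1)*factorial(n + 4) and s_(1) = 24, so S(n) = -n*factorial(n + 4) + factorial(n + 4) - 24.

S(n) = -n*factorial(n + 4) + factorial(n + 4) - 24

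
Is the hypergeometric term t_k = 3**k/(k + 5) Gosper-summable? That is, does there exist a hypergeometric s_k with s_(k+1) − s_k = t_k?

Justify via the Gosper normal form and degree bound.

Ratio r(k) = 3*(k + 5)/(k + 6).
So A=3*k + 15 and B=k + 6, with C=1.
Set up (3*k + 15)·f(k+1) − (k + 5)·f(k) − (1) = 0.
Degrees (1,1,0) ⇒ d ≤ -1.
d = -1 < 0 ⇒ no nonzero polynomial f; not summable.

No. Not Gosper-summable.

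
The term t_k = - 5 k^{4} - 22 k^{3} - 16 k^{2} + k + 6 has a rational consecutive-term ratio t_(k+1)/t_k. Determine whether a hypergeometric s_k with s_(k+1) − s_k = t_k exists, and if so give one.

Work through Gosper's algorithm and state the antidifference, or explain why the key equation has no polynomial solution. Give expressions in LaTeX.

Compute t_(k+1)/t_k: get (5*k**4 + 42*k**3 + 112*k**2 + 117*k + 36)/(5*k**4 + 22*k**3 + 16*k**2 - k - 6).
Gosper form: A/B · C(k+1)/C(k) with A=1, B=1, C=k**4 + 22*k**3/5 + 16*k**2/5 - k/5 - 6/5.
f must satisfy (1)·f(k+1) − (1)·f(k) = k**4 + 22*k**3/5 + 16*k**2/5 - k/5 - 6/5.
Bound: deg f ≤ 5.
A polynomial solution: f(k) = k*(k**4 + 3*k**3 - 4*k**2 - 3*k - 3)/5.
R(k) = B(k−1)·f(k)/C(k) = k*(k**4 + 3*k**3 - 4*k**2 - 3*k - 3)/(5*k**4 + 22*k**3 + 16*k**2 - k - 6); s_k = R·t_k = k*(-k**4 - 3*k**3 + 4*k**2 + 3*k + 3).
s_(k+1) − s_k = -5*k**4 - 22*k**3 - 16*k**2 + k + 6 = t_k.

s_k = k \left(- k^{4} - 3 k^{3} + 4 k^{2} + 3 k + 3\right)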